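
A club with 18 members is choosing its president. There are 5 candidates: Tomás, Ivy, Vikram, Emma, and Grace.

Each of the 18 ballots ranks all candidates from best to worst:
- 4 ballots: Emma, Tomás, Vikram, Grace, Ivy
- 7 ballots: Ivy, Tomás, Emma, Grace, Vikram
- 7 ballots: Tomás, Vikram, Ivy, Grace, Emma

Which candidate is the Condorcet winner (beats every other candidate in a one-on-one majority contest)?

Tomás

Tomás vs Ivy: 11–7
Tomás vs Vikram: 18–0
Tomás vs Emma: 14–4
Tomás vs Grace: 18–0
Tomás beats every other candidate.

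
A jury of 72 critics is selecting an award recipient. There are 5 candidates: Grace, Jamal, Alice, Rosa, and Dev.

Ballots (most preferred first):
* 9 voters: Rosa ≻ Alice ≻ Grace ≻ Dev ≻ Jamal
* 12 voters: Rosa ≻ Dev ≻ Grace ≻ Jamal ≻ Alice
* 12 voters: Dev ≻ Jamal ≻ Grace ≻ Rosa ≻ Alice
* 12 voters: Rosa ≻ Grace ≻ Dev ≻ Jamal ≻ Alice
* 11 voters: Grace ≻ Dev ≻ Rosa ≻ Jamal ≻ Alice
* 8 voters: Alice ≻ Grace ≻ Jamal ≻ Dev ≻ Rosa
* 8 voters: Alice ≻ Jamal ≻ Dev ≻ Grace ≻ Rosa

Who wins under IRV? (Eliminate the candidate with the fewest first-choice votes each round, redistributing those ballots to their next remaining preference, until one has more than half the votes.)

Round 1: Grace 11, Jamal 0, Alice 16, Rosa 33, Dev 12. Jamal eliminated.
Round 2: Grace 11, Alice 16, Rosa 33, Dev 12. Grace eliminated.
Round 3: Alice 16, Rosa 33, Dev 23. Alice eliminated.
Round 4: Rosa 33, Dev 39. Dev has a majority (≥37).

Dev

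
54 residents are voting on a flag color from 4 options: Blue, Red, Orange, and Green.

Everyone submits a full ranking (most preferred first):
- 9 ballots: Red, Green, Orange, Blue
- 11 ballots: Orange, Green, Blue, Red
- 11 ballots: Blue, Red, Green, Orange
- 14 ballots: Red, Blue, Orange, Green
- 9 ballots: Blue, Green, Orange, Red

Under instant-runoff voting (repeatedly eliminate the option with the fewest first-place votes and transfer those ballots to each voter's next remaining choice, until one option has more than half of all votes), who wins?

Blue

Round 1: Blue 20, Red 23, Orange 11, Green 0. Green eliminated.
Round 2: Blue 20, Red 23, Orange 11. Orange eliminated.
Round 3: Blue 31, Red 23. Blue has a majority (≥28).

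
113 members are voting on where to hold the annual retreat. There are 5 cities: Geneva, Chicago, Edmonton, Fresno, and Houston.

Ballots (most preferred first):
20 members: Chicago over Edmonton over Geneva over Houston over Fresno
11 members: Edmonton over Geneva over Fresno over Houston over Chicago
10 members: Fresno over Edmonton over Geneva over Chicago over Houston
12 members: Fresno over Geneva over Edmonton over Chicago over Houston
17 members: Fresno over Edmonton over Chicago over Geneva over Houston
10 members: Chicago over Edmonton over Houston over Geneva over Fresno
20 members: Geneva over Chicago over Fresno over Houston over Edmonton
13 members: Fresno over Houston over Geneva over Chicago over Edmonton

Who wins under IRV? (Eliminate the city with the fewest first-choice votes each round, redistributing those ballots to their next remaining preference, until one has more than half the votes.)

Geneva

Round 1: Geneva 20, Chicago 30, Edmonton 11, Fresno 52, Houston 0. Houston eliminated.
Round 2: Geneva 20, Chicago 30, Edmonton 11, Fresno 52. Edmonton eliminated.
Round 3: Geneva 31, Chicago 30, Fresno 52. Chicago eliminated.
Round 4: Geneva 61, Fresno 52. Geneva has a majority (≥57).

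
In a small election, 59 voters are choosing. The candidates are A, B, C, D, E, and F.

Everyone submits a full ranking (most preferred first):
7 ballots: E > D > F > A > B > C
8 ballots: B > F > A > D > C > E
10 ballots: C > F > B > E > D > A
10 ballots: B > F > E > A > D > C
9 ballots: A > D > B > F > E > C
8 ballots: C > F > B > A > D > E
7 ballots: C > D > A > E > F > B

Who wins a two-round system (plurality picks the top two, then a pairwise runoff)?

Round 1 first-place votes: A 9, B 18, C 25, D 0, E 7, F 0. C and B advance.
Runoff: C is ranked above B on 25 ballots, B above C on 34.

B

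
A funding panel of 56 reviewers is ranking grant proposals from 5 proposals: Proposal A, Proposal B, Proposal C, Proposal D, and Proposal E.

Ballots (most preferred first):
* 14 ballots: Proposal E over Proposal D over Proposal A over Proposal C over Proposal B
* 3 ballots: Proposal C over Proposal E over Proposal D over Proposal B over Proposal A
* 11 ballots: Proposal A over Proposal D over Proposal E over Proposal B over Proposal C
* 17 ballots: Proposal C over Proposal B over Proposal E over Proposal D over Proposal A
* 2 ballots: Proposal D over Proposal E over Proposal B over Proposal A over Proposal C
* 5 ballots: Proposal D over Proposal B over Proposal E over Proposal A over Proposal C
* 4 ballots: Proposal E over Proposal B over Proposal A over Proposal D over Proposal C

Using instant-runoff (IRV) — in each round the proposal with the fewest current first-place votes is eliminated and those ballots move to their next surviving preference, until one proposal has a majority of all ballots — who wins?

Round 1: Proposal A 11, Proposal B 0, Proposal C 20, Proposal D 7, Proposal E 18. Proposal B eliminated.
Round 2: Proposal A 11, Proposal C 20, Proposal D 7, Proposal E 18. Proposal D eliminated.
Round 3: Proposal A 11, Proposal C 20, Proposal E 25. Proposal A eliminated.
Round 4: Proposal C 20, Proposal E 36. Proposal E has a majority (≥29).

Proposal E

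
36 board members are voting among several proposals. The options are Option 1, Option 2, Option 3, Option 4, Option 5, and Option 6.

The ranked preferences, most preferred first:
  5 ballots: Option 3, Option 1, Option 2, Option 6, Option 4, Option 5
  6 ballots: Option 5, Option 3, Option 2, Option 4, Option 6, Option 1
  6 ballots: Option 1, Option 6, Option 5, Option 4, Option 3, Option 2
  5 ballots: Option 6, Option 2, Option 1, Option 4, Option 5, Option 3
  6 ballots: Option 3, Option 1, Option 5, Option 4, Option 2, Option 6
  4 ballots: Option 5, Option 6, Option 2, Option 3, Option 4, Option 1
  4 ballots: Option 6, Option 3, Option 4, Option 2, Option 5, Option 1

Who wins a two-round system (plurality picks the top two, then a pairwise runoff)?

Round 1 first-place votes: Option 1 6, Option 2 0, Option 3 11, Option 4 0, Option 5 10, Option 6 9. Option 3 and Option 5 advance.
Runoff: Option 3 is ranked above Option 5 on 15 ballots, Option 5 above Option 3 on 21.

Option 5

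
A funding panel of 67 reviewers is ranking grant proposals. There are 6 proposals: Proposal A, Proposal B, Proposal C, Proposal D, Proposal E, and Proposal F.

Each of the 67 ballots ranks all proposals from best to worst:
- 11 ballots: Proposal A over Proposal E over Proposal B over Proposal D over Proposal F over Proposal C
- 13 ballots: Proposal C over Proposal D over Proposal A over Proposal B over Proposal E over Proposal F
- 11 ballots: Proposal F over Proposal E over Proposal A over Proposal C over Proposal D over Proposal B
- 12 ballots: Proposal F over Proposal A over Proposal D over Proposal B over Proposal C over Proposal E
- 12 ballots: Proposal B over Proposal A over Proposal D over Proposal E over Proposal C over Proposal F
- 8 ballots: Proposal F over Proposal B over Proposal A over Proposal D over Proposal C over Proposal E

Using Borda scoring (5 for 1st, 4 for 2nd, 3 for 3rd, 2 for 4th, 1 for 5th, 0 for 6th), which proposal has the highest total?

Proposal A: 11×5 + 13×3 + 11×3 + 12×4 + 12×4 + 8×3 = 247
Proposal B: 11×3 + 13×2 + 11×0 + 12×2 + 12×5 + 8×4 = 175
Proposal C: 11×0 + 13×5 + 11×2 + 12×1 + 12×1 + 8×1 = 119
Proposal D: 11×2 + 13×4 + 11×1 + 12×3 + 12×3 + 8×2 = 173
Proposal E: 11×4 + 13×1 + 11×4 + 12×0 + 12×2 + 8×0 = 125
Proposal F: 11×1 + 13×0 + 11×5 + 12×5 + 12×0 + 8×5 = 166

Proposal A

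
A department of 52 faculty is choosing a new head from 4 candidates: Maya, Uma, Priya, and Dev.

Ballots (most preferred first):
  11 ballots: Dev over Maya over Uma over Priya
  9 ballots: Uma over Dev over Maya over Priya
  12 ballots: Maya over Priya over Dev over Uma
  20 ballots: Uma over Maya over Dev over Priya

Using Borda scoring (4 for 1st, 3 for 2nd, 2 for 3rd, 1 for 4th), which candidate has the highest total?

Maya

Maya: 11×3 + 9×2 + 12×4 + 20×3 = 159
Uma: 11×2 + 9×4 + 12×1 + 20×4 = 150
Priya: 11×1 + 9×1 + 12×3 + 20×1 = 76
Dev: 11×4 + 9×3 + 12×2 + 20×2 = 135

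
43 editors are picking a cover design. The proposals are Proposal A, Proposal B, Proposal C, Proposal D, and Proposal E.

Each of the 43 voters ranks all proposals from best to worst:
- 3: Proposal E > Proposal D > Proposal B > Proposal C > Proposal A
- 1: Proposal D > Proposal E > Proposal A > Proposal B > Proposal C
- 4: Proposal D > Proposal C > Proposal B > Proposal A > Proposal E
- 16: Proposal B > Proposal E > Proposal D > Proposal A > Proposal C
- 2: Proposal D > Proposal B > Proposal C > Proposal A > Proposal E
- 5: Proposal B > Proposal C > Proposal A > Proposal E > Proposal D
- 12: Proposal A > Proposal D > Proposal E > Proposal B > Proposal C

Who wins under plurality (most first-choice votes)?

Proposal B

First-place votes: Proposal A 12, Proposal B 21, Proposal C 0, Proposal D 7, Proposal E 3.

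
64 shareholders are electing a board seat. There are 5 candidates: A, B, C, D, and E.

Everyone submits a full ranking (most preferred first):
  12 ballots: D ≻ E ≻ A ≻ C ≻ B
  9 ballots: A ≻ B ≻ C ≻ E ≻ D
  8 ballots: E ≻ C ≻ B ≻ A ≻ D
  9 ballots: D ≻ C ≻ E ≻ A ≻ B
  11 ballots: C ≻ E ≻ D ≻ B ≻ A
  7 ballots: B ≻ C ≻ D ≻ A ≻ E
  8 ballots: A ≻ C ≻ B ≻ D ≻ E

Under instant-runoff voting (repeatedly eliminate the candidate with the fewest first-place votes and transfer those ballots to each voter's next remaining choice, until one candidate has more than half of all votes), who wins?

Round 1: A 17, B 7, C 11, D 21, E 8. B eliminated.
Round 2: A 17, C 18, D 21, E 8. E eliminated.
Round 3: A 17, C 26, D 21. A eliminated.
Round 4: C 43, D 21. C has a majority (≥33).

C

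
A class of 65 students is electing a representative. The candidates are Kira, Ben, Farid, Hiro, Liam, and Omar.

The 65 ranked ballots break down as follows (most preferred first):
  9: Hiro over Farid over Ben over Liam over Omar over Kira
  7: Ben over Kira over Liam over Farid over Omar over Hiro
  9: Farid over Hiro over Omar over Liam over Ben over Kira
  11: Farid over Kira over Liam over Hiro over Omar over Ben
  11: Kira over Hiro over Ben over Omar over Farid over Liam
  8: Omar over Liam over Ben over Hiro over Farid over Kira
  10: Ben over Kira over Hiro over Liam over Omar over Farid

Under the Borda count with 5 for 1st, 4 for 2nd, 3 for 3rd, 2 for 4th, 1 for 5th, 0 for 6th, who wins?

Kira: 9×0 + 7×4 + 9×0 + 11×4 + 11×5 + 8×0 + 10×4 = 167
Ben: 9×3 + 7×5 + 9×1 + 11×0 + 11×3 + 8×3 + 10×5 = 178
Farid: 9×4 + 7×2 + 9×5 + 11×5 + 11×1 + 8×1 + 10×0 = 169
Hiro: 9×5 + 7×0 + 9×4 + 11×2 + 11×4 + 8×2 + 10×3 = 193
Liam: 9×2 + 7×3 + 9×2 + 11×3 + 11×0 + 8×4 + 10×2 = 142
Omar: 9×1 + 7×1 + 9×3 + 11×1 + 11×2 + 8×5 + 10×1 = 126

Hiro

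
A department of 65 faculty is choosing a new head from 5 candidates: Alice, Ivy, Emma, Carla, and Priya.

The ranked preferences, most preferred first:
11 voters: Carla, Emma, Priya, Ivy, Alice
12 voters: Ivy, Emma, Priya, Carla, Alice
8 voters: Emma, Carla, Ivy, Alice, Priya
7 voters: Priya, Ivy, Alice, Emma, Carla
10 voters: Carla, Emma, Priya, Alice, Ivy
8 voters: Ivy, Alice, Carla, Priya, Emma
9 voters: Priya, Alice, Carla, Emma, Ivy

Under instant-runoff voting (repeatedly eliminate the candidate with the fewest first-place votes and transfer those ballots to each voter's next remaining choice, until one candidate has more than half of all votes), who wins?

Carla

Round 1: Alice 0, Ivy 20, Emma 8, Carla 21, Priya 16. Alice eliminated.
Round 2: Ivy 20, Emma 8, Carla 21, Priya 16. Emma eliminated.
Round 3: Ivy 20, Carla 29, Priya 16. Priya eliminated.
Round 4: Ivy 27, Carla 38. Carla has a majority (≥33).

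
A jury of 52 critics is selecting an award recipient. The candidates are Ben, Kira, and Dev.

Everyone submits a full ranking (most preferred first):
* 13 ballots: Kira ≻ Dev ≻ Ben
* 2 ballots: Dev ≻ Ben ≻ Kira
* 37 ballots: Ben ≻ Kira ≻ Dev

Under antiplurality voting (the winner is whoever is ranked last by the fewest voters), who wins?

Kira

Last-place votes: Ben 13, Kira 2, Dev 37.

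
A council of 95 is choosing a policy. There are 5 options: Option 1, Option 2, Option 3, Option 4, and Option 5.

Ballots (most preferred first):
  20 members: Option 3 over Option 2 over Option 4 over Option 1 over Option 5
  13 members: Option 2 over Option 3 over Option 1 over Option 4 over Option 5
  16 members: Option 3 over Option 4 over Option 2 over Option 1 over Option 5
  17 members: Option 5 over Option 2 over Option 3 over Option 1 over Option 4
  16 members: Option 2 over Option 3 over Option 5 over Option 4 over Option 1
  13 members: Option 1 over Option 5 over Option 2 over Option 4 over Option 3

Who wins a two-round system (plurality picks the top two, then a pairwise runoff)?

Option 2

Round 1 first-place votes: Option 1 13, Option 2 29, Option 3 36, Option 4 0, Option 5 17. Option 3 and Option 2 advance.
Runoff: Option 3 is ranked above Option 2 on 36 ballots, Option 2 above Option 3 on 59.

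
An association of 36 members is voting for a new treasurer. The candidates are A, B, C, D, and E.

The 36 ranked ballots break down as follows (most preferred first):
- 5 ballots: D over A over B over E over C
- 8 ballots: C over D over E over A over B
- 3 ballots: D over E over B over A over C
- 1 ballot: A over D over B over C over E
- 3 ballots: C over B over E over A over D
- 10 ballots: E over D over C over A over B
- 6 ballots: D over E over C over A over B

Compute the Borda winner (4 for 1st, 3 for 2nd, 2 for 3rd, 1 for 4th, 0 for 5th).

A: 5×3 + 8×1 + 3×1 + 1×4 + 3×1 + 10×1 + 6×1 = 49
B: 5×2 + 8×0 + 3×2 + 1×2 + 3×3 + 10×0 + 6×0 = 27
C: 5×0 + 8×4 + 3×0 + 1×1 + 3×4 + 10×2 + 6×2 = 77
D: 5×4 + 8×3 + 3×4 + 1×3 + 3×0 + 10×3 + 6×4 = 113
E: 5×1 + 8×2 + 3×3 + 1×0 + 3×2 + 10×4 + 6×3 = 94

D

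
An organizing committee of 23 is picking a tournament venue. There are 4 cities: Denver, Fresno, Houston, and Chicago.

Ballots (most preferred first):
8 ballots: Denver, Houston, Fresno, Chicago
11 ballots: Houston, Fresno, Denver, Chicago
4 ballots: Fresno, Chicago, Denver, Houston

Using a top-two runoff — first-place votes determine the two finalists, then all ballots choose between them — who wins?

Round 1 first-place votes: Denver 8, Fresno 4, Houston 11, Chicago 0. Houston and Denver advance.
Runoff: Houston is ranked above Denver on 11 ballots, Denver above Houston on 12.

Denver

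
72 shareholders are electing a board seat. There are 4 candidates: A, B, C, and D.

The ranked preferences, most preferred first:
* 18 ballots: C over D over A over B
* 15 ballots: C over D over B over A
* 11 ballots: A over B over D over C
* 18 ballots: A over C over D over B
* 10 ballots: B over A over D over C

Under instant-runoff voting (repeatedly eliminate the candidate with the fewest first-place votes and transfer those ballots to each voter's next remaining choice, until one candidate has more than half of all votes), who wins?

Round 1: A 29, B 10, C 33, D 0. D eliminated.
Round 2: A 29, B 10, C 33. B eliminated.
Round 3: A 39, C 33. A has a majority (≥37).

A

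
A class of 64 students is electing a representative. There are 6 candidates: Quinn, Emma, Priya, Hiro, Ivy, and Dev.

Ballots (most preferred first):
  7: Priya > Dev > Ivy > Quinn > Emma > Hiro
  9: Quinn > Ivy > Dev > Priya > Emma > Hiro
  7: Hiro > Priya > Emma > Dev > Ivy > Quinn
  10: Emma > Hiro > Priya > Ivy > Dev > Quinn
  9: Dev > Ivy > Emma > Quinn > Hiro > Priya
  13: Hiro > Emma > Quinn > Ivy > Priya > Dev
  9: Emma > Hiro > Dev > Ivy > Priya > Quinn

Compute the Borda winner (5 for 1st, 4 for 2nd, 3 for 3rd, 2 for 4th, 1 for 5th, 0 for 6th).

Quinn: 7×2 + 9×5 + 7×0 + 10×0 + 9×2 + 13×3 + 9×0 = 116
Emma: 7×1 + 9×1 + 7×3 + 10×5 + 9×3 + 13×4 + 9×5 = 211
Priya: 7×5 + 9×2 + 7×4 + 10×3 + 9×0 + 13×1 + 9×1 = 133
Hiro: 7×0 + 9×0 + 7×5 + 10×4 + 9×1 + 13×5 + 9×4 = 185
Ivy: 7×3 + 9×4 + 7×1 + 10×2 + 9×4 + 13×2 + 9×2 = 164
Dev: 7×4 + 9×3 + 7×2 + 10×1 + 9×5 + 13×0 + 9×3 = 151

Emma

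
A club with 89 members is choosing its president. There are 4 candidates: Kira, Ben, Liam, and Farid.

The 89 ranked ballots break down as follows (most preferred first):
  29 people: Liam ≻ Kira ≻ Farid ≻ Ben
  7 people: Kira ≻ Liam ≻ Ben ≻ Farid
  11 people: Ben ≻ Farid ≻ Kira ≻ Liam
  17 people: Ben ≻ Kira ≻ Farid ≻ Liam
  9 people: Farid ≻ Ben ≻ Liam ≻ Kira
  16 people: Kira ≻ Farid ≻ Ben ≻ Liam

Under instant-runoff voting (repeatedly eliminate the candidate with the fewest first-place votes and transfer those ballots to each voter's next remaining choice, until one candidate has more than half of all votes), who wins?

Round 1: Kira 23, Ben 28, Liam 29, Farid 9. Farid eliminated.
Round 2: Kira 23, Ben 37, Liam 29. Kira eliminated.
Round 3: Ben 53, Liam 36. Ben has a majority (≥45).

Ben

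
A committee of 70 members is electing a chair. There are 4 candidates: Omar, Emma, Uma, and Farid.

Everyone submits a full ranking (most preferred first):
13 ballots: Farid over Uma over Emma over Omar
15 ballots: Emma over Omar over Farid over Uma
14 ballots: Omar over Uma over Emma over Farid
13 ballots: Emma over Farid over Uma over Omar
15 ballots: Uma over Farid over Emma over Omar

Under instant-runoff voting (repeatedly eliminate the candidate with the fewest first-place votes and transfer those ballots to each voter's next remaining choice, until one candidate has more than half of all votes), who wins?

Uma

Round 1: Omar 14, Emma 28, Uma 15, Farid 13. Farid eliminated.
Round 2: Omar 14, Emma 28, Uma 28. Omar eliminated.
Round 3: Emma 28, Uma 42. Uma has a majority (≥36).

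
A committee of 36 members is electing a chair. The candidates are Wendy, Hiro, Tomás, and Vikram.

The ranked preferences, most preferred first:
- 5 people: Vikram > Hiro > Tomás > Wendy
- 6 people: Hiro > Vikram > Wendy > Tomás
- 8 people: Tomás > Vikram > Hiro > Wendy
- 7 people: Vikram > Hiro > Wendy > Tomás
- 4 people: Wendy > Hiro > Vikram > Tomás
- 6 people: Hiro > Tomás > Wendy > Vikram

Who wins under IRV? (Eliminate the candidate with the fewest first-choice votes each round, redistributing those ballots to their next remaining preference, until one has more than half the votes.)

Vikram

Round 1: Wendy 4, Hiro 12, Tomás 8, Vikram 12. Wendy eliminated.
Round 2: Hiro 16, Tomás 8, Vikram 12. Tomás eliminated.
Round 3: Hiro 16, Vikram 20. Vikram has a majority (≥19).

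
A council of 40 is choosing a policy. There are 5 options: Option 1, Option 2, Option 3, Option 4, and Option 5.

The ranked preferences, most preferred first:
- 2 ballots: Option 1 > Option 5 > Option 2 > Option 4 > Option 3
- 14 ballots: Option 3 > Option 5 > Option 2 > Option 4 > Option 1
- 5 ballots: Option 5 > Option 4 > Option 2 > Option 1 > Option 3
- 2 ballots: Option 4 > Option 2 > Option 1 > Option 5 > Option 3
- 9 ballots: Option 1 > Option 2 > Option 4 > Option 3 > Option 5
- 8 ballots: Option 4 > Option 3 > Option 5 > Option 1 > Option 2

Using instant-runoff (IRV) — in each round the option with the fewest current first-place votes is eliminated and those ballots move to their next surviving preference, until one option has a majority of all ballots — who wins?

Option 4

Round 1: Option 1 11, Option 2 0, Option 3 14, Option 4 10, Option 5 5. Option 2 eliminated.
Round 2: Option 1 11, Option 3 14, Option 4 10, Option 5 5. Option 5 eliminated.
Round 3: Option 1 11, Option 3 14, Option 4 15. Option 1 eliminated.
Round 4: Option 3 14, Option 4 26. Option 4 has a majority (≥21).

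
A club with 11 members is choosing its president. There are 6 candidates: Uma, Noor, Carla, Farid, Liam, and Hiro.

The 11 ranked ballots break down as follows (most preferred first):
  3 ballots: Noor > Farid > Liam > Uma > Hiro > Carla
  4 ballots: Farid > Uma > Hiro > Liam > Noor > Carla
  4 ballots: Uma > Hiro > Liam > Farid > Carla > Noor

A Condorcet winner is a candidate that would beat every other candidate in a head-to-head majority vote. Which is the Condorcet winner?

Farid

Farid vs Uma: 7–4
Farid vs Noor: 8–3
Farid vs Carla: 11–0
Farid vs Liam: 7–4
Farid vs Hiro: 7–4
Farid beats every other candidate.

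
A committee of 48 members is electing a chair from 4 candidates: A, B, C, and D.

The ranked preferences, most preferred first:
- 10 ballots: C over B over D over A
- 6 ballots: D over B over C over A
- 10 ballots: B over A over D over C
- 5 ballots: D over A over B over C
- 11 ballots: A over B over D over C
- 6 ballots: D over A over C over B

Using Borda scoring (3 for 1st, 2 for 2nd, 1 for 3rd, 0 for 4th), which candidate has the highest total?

A: 10×0 + 6×0 + 10×2 + 5×2 + 11×3 + 6×2 = 75
B: 10×2 + 6×2 + 10×3 + 5×1 + 11×2 + 6×0 = 89
C: 10×3 + 6×1 + 10×0 + 5×0 + 11×0 + 6×1 = 42
D: 10×1 + 6×3 + 10×1 + 5×3 + 11×1 + 6×3 = 82

B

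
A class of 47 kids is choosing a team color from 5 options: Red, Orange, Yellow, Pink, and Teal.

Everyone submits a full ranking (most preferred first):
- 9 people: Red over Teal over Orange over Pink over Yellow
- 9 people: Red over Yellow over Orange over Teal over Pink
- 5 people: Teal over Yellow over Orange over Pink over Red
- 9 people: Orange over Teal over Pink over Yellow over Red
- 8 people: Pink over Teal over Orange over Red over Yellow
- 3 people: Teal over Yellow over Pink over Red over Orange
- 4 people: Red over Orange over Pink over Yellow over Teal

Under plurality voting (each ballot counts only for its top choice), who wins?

First-place votes: Red 22, Orange 9, Yellow 0, Pink 8, Teal 8.

Red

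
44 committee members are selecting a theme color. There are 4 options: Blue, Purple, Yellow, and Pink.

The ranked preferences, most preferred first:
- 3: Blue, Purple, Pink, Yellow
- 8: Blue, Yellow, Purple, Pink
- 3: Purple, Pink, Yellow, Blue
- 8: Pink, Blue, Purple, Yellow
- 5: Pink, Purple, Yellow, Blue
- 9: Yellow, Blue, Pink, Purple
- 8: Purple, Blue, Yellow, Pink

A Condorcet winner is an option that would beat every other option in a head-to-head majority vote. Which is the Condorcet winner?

Blue vs Purple: 28–16
Blue vs Yellow: 27–17
Blue vs Pink: 28–16
Blue beats every other option.

Blue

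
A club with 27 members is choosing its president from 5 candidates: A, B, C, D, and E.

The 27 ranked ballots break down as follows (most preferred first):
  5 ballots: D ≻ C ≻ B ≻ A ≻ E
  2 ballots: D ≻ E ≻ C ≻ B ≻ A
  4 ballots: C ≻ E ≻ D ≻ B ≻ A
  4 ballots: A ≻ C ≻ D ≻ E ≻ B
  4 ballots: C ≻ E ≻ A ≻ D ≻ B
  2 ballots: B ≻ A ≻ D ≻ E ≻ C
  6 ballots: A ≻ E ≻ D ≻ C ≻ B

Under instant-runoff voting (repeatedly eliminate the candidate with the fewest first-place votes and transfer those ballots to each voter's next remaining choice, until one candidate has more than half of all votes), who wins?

C

Round 1: A 10, B 2, C 8, D 7, E 0. E eliminated.
Round 2: A 10, B 2, C 8, D 7. B eliminated.
Round 3: A 12, C 8, D 7. D eliminated.
Round 4: A 12, C 15. C has a majority (≥14).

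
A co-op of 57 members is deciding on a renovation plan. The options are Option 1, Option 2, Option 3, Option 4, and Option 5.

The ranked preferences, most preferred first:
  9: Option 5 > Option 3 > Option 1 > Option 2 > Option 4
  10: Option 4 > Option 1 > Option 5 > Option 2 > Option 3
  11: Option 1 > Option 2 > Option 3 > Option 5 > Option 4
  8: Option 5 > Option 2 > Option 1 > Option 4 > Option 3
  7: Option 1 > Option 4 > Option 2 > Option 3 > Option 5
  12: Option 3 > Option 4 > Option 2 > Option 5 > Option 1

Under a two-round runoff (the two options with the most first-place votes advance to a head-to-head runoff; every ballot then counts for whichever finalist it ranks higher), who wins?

Option 5

Round 1 first-place votes: Option 1 18, Option 2 0, Option 3 12, Option 4 10, Option 5 17. Option 1 and Option 5 advance.
Runoff: Option 1 is ranked above Option 5 on 28 ballots, Option 5 above Option 1 on 29.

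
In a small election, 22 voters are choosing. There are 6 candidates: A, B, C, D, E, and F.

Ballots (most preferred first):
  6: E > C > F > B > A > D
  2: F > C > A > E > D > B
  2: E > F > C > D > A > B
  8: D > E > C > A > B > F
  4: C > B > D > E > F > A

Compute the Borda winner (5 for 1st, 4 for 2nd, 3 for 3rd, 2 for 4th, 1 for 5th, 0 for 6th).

A: 6×1 + 2×3 + 2×1 + 8×2 + 4×0 = 30
B: 6×2 + 2×0 + 2×0 + 8×1 + 4×4 = 36
C: 6×4 + 2×4 + 2×3 + 8×3 + 4×5 = 82
D: 6×0 + 2×1 + 2×2 + 8×5 + 4×3 = 58
E: 6×5 + 2×2 + 2×5 + 8×4 + 4×2 = 84
F: 6×3 + 2×5 + 2×4 + 8×0 + 4×1 = 40

E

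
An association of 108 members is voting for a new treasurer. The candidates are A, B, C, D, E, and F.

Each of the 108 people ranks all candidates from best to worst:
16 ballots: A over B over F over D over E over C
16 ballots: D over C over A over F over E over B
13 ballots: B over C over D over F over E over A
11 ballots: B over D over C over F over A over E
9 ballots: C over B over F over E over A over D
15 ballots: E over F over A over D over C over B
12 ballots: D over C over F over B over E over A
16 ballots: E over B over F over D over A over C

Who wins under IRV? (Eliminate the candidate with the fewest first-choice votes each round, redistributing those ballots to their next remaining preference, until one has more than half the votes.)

Round 1: A 16, B 24, C 9, D 28, E 31, F 0. F eliminated.
Round 2: A 16, B 24, C 9, D 28, E 31. C eliminated.
Round 3: A 16, B 33, D 28, E 31. A eliminated.
Round 4: B 49, D 28, E 31. D eliminated.
Round 5: B 61, E 47. B has a majority (≥55).

B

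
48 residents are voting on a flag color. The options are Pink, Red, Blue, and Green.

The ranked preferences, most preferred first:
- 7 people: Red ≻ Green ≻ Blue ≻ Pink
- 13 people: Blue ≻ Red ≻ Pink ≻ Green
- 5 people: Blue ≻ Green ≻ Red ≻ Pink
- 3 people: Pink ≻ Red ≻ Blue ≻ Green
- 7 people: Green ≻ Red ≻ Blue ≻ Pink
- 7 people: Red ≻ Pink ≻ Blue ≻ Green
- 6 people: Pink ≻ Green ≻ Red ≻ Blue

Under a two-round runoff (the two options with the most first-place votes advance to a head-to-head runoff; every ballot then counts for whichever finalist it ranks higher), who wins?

Round 1 first-place votes: Pink 9, Red 14, Blue 18, Green 7. Blue and Red advance.
Runoff: Blue is ranked above Red on 18 ballots, Red above Blue on 30.

Red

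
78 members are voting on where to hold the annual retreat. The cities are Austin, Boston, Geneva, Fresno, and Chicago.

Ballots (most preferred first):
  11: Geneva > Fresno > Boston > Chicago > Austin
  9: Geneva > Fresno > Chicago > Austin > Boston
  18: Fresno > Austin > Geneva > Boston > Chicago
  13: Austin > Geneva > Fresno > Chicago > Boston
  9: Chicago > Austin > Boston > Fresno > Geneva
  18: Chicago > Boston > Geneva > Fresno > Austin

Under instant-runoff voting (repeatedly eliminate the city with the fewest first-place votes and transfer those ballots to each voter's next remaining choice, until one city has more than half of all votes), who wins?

Geneva

Round 1: Austin 13, Boston 0, Geneva 20, Fresno 18, Chicago 27. Boston eliminated.
Round 2: Austin 13, Geneva 20, Fresno 18, Chicago 27. Austin eliminated.
Round 3: Geneva 33, Fresno 18, Chicago 27. Fresno eliminated.
Round 4: Geneva 51, Chicago 27. Geneva has a majority (≥40).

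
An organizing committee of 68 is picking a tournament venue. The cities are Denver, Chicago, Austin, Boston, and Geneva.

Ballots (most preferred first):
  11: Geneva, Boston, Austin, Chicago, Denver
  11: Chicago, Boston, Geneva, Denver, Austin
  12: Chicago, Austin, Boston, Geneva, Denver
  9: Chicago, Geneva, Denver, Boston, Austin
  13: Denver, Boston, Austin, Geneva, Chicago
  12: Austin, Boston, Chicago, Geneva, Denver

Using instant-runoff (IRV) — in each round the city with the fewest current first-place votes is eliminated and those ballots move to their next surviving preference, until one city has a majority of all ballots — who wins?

Round 1: Denver 13, Chicago 32, Austin 12, Boston 0, Geneva 11. Boston eliminated.
Round 2: Denver 13, Chicago 32, Austin 12, Geneva 11. Geneva eliminated.
Round 3: Denver 13, Chicago 32, Austin 23. Denver eliminated.
Round 4: Chicago 32, Austin 36. Austin has a majority (≥35).

Austin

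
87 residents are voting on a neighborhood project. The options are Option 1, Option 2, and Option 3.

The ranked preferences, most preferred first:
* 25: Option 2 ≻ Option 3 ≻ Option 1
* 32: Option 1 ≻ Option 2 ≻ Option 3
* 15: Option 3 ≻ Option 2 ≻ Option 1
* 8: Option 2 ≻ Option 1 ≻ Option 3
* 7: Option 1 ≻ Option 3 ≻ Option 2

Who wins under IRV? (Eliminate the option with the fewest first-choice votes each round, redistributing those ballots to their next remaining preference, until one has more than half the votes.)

Round 1: Option 1 39, Option 2 33, Option 3 15. Option 3 eliminated.
Round 2: Option 1 39, Option 2 48. Option 2 has a majority (≥44).

Option 2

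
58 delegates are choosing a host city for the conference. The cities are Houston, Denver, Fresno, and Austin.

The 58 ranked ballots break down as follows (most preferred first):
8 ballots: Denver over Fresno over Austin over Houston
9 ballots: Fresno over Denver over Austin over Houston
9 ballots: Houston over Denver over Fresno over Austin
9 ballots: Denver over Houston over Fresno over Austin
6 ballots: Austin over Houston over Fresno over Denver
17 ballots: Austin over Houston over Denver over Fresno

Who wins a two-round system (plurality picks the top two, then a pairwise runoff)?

Round 1 first-place votes: Houston 9, Denver 17, Fresno 9, Austin 23. Austin and Denver advance.
Runoff: Austin is ranked above Denver on 23 ballots, Denver above Austin on 35.

Denver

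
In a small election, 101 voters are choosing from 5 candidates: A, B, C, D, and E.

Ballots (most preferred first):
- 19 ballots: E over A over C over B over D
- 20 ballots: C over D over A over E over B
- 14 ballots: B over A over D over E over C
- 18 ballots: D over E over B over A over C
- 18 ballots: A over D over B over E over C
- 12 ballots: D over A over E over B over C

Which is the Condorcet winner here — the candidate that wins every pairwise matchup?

A

A vs B: 69–32
A vs C: 81–20
A vs D: 51–50
A vs E: 64–37
A beats every other candidate.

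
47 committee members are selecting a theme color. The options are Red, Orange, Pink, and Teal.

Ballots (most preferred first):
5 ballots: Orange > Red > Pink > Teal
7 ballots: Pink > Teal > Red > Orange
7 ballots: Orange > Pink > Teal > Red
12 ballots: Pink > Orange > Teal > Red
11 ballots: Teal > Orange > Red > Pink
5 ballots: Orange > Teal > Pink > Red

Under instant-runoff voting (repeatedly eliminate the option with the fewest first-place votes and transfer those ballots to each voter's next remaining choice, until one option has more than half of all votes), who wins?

Round 1: Red 0, Orange 17, Pink 19, Teal 11. Red eliminated.
Round 2: Orange 17, Pink 19, Teal 11. Teal eliminated.
Round 3: Orange 28, Pink 19. Orange has a majority (≥24).

Orange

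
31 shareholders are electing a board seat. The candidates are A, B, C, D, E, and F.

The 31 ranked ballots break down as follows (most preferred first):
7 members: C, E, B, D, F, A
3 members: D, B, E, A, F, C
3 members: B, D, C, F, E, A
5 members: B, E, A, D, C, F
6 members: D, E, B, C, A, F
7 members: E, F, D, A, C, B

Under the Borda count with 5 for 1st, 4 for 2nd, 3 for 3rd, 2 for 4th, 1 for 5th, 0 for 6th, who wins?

A: 7×0 + 3×2 + 3×0 + 5×3 + 6×1 + 7×2 = 41
B: 7×3 + 3×4 + 3×5 + 5×5 + 6×3 + 7×0 = 91
C: 7×5 + 3×0 + 3×3 + 5×1 + 6×2 + 7×1 = 68
D: 7×2 + 3×5 + 3×4 + 5×2 + 6×5 + 7×3 = 102
E: 7×4 + 3×3 + 3×1 + 5×4 + 6×4 + 7×5 = 119
F: 7×1 + 3×1 + 3×2 + 5×0 + 6×0 + 7×4 = 44

E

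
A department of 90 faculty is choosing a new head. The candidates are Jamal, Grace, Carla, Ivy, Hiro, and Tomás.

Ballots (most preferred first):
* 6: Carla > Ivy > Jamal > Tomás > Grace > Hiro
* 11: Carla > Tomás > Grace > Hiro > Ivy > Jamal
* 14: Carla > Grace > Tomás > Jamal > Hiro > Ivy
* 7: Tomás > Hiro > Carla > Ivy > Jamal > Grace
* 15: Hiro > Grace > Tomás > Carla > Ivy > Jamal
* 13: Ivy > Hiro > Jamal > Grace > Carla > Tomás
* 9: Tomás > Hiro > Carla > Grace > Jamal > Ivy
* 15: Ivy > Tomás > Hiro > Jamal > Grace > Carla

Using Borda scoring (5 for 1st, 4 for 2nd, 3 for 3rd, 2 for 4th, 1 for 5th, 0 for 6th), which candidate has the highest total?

Tomás

Jamal: 6×3 + 11×0 + 14×2 + 7×1 + 15×0 + 13×3 + 9×1 + 15×2 = 131
Grace: 6×1 + 11×3 + 14×4 + 7×0 + 15×4 + 13×2 + 9×2 + 15×1 = 214
Carla: 6×5 + 11×5 + 14×5 + 7×3 + 15×2 + 13×1 + 9×3 + 15×0 = 246
Ivy: 6×4 + 11×1 + 14×0 + 7×2 + 15×1 + 13×5 + 9×0 + 15×5 = 204
Hiro: 6×0 + 11×2 + 14×1 + 7×4 + 15×5 + 13×4 + 9×4 + 15×3 = 272
Tomás: 6×2 + 11×4 + 14×3 + 7×5 + 15×3 + 13×0 + 9×5 + 15×4 = 283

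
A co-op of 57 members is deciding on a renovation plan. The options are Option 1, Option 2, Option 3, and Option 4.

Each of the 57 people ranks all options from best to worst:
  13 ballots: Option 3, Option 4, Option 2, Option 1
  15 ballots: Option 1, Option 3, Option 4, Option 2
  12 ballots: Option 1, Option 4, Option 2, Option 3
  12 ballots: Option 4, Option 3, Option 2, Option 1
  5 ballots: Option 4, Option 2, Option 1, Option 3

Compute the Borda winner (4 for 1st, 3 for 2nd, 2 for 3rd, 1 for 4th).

Option 1: 13×1 + 15×4 + 12×4 + 12×1 + 5×2 = 143
Option 2: 13×2 + 15×1 + 12×2 + 12×2 + 5×3 = 104
Option 3: 13×4 + 15×3 + 12×1 + 12×3 + 5×1 = 150
Option 4: 13×3 + 15×2 + 12×3 + 12×4 + 5×4 = 173

Option 4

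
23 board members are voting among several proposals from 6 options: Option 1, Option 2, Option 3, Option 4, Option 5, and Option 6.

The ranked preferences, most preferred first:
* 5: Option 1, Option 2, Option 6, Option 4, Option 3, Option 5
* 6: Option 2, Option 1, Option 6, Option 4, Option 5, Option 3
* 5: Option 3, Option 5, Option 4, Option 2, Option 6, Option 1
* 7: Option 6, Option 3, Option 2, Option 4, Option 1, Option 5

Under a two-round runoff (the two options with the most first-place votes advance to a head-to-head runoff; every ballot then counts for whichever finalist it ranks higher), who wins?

Option 2

Round 1 first-place votes: Option 1 5, Option 2 6, Option 3 5, Option 4 0, Option 5 0, Option 6 7. Option 6 and Option 2 advance.
Runoff: Option 6 is ranked above Option 2 on 7 ballots, Option 2 above Option 6 on 16.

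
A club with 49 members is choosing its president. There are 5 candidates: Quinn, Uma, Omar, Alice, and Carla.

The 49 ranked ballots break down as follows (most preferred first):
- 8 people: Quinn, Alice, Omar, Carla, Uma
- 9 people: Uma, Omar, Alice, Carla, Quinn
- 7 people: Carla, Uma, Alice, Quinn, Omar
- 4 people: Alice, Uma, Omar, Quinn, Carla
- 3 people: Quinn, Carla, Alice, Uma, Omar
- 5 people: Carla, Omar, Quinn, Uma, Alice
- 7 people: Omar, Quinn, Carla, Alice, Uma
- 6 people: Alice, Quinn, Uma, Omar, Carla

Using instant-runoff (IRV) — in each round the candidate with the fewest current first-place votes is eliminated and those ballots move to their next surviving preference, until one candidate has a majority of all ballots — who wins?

Round 1: Quinn 11, Uma 9, Omar 7, Alice 10, Carla 12. Omar eliminated.
Round 2: Quinn 18, Uma 9, Alice 10, Carla 12. Uma eliminated.
Round 3: Quinn 18, Alice 19, Carla 12. Carla eliminated.
Round 4: Quinn 23, Alice 26. Alice has a majority (≥25).

Alice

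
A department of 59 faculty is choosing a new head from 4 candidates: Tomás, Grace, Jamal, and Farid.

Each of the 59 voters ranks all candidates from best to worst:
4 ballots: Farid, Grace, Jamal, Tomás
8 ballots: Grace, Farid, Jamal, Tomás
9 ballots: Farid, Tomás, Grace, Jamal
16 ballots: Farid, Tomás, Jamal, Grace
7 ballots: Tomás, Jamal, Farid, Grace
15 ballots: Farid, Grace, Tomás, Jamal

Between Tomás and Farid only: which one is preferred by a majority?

Tomás is ranked above Farid on 7 ballots; Farid above Tomás on 52.

Farid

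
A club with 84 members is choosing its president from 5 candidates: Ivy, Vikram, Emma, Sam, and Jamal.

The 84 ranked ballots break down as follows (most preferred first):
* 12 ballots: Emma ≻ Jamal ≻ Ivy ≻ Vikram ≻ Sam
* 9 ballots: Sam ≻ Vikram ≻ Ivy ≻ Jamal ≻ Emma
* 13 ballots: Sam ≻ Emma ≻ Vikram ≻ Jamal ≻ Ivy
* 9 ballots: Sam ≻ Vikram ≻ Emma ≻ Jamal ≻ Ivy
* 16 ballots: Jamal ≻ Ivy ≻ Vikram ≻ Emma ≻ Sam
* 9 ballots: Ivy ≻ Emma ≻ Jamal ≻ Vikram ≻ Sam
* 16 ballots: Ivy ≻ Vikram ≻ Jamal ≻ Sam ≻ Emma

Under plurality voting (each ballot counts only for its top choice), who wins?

First-place votes: Ivy 25, Vikram 0, Emma 12, Sam 31, Jamal 16.

Sam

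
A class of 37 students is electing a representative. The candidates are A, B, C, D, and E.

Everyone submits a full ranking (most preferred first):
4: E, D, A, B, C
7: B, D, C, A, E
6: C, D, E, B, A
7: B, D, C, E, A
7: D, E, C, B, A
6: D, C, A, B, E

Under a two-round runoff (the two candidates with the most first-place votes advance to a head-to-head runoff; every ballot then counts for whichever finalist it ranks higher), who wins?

D

Round 1 first-place votes: A 0, B 14, C 6, D 13, E 4. B and D advance.
Runoff: B is ranked above D on 14 ballots, D above B on 23.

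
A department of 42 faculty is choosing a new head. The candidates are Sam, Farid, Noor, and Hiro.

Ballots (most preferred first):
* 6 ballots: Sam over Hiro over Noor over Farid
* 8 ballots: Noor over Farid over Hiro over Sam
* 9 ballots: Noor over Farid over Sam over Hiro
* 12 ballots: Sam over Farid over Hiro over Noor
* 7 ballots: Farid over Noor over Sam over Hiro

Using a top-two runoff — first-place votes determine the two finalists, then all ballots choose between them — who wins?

Noor

Round 1 first-place votes: Sam 18, Farid 7, Noor 17, Hiro 0. Sam and Noor advance.
Runoff: Sam is ranked above Noor on 18 ballots, Noor above Sam on 24.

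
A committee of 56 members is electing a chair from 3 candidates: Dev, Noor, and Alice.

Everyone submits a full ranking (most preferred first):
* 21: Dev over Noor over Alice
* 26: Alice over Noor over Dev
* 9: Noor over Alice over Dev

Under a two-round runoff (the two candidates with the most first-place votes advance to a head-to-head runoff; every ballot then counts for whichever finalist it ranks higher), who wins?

Alice

Round 1 first-place votes: Dev 21, Noor 9, Alice 26. Alice and Dev advance.
Runoff: Alice is ranked above Dev on 35 ballots, Dev above Alice on 21.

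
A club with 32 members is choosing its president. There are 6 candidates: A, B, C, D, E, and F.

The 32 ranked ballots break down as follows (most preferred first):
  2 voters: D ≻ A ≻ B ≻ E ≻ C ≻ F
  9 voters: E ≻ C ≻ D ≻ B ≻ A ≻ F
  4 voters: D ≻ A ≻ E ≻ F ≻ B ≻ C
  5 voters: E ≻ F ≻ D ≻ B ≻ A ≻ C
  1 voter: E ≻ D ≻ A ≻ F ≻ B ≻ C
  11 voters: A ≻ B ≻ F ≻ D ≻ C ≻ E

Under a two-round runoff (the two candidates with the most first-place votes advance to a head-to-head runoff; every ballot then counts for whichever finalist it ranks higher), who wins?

Round 1 first-place votes: A 11, B 0, C 0, D 6, E 15, F 0. E and A advance.
Runoff: E is ranked above A on 15 ballots, A above E on 17.

A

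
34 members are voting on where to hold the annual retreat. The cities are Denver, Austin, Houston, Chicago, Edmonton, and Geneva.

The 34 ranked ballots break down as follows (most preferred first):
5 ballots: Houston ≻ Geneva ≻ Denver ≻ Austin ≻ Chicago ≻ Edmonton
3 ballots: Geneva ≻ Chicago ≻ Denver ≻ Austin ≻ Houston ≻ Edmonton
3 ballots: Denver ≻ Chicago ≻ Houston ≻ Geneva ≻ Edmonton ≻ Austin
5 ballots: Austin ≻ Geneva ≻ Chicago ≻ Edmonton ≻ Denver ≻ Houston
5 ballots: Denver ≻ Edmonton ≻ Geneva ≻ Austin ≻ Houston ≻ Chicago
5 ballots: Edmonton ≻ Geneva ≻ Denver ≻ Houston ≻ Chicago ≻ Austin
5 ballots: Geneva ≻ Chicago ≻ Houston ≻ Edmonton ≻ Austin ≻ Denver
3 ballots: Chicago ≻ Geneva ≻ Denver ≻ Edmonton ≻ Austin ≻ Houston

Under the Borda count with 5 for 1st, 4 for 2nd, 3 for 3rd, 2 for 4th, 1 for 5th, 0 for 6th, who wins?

Geneva

Denver: 5×3 + 3×3 + 3×5 + 5×1 + 5×5 + 5×3 + 5×0 + 3×3 = 93
Austin: 5×2 + 3×2 + 3×0 + 5×5 + 5×2 + 5×0 + 5×1 + 3×1 = 59
Houston: 5×5 + 3×1 + 3×3 + 5×0 + 5×1 + 5×2 + 5×3 + 3×0 = 67
Chicago: 5×1 + 3×4 + 3×4 + 5×3 + 5×0 + 5×1 + 5×4 + 3×5 = 84
Edmonton: 5×0 + 3×0 + 3×1 + 5×2 + 5×4 + 5×5 + 5×2 + 3×2 = 74
Geneva: 5×4 + 3×5 + 3×2 + 5×4 + 5×3 + 5×4 + 5×5 + 3×4 = 133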